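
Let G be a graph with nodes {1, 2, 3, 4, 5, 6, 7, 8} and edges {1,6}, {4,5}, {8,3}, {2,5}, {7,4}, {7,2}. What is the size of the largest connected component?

4

Starting from 3 we can reach 3, 8. That is one component of size 2.
Starting from 1 we can reach 1, 6. That is one component of size 2.
Starting from 2 we can reach 2, 4, 5, 7. That is one component of size 4.
The largest has 4 vertices.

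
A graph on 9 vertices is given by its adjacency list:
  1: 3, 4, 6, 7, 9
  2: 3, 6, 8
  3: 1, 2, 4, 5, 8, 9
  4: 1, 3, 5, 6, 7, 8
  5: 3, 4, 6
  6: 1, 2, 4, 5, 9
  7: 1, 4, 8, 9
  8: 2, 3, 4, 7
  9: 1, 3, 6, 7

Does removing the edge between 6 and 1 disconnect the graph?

No

After removing 6-1, the path 6-9-1 still connects them, so the edge is not a bridge.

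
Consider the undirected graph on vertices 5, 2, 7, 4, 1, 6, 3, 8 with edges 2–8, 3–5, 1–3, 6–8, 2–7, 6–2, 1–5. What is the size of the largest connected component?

4

4 is isolated — a component by itself.
Starting from 1 we can reach 1, 3, 5. That is one component of size 3.
Starting from 2 we can reach 2, 6, 7, 8. That is one component of size 4.
The largest has 4 vertices.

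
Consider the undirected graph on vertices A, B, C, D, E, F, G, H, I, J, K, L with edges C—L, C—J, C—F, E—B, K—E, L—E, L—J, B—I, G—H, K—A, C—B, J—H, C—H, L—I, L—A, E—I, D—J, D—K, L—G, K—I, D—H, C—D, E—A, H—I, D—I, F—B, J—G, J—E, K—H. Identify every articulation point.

none

Removing J, for instance, still leaves 1 component. No single vertex removal increases the component count — the graph has no articulation points.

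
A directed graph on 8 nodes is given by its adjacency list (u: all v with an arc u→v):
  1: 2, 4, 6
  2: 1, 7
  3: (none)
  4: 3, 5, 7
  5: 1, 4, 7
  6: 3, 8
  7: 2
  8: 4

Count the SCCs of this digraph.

2

{1, 2, 4, 5, 6, 7, 8} are all mutually reachable — one SCC of size 7.
{3} is an SCC by itself.
That gives 2 strongly connected components.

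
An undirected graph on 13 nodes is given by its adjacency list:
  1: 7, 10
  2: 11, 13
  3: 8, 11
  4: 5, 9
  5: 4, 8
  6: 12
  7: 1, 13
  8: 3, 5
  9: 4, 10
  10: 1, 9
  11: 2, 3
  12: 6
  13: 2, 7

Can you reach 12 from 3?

No

The component containing 3 is {1, 2, 3, 4, 5, 7, 8, 9, 10, 11, 13}, and 12 is not in it.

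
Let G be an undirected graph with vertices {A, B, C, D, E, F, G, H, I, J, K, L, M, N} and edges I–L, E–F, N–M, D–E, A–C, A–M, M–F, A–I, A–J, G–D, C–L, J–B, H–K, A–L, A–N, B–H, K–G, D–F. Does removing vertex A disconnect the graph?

Yes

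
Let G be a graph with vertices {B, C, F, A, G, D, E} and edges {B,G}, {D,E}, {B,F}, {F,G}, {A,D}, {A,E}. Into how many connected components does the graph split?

C is isolated — a component by itself.
Starting from A we can reach A, D, E. That is one component of size 3.
Starting from B we can reach B, F, G. That is one component of size 3.
Total: 3 components.

3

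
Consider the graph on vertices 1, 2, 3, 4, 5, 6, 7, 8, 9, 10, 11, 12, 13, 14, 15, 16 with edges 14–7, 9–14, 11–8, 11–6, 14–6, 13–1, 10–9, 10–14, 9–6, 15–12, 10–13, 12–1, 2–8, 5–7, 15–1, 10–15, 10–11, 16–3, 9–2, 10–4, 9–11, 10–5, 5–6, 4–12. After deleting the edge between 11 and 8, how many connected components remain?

11 and 8 are still connected via 11-9-2-8, so the component count stays at 2.

2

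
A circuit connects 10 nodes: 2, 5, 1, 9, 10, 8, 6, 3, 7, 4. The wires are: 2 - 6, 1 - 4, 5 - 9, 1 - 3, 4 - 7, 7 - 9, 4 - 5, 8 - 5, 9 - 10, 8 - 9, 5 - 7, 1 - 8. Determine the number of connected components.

Starting from 2 we can reach 2, 6. That is one component of size 2.
Starting from 1 we can reach 1, 3, 4, 5, 7, 8, 9, 10. That is one component of size 8.
Total: 2 components.

2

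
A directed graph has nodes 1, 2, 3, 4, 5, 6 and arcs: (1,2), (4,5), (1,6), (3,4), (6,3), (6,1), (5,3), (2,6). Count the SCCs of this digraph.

2

{3, 4, 5} are all mutually reachable — one SCC of size 3.
{1, 2, 6} are all mutually reachable — one SCC of size 3.
That gives 2 strongly connected components.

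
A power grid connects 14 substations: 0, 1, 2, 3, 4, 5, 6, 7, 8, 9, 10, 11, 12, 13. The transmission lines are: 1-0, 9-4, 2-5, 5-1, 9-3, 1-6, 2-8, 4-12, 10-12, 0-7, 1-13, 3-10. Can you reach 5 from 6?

Yes

From 6 we can reach 0, 1, 2, 5, 6, 7, 8, 13, which includes 5.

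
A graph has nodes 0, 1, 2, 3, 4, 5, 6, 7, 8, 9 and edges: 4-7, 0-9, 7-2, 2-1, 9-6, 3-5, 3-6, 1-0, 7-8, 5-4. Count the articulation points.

1

Removing 7 increases the component count from 1 to 2, so 7 is a cut vertex.
By contrast removing 0 leaves 1 component; it is not a cut vertex. No other vertex is a cut vertex either.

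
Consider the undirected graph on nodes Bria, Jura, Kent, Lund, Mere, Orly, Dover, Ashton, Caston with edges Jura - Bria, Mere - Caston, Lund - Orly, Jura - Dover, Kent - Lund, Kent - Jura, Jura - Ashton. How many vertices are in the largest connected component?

7

Starting from Mere we can reach Mere, Caston. That is one component of size 2.
Starting from Bria we can reach Bria, Jura, Kent, Lund, Orly, Dover, Ashton. That is one component of size 7.
The largest has 7 vertices.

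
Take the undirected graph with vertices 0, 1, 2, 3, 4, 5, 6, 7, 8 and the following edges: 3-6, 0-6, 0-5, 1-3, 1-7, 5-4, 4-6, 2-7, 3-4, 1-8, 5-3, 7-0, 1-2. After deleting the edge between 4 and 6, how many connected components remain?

1

4 and 6 are still connected via 4-3-6, so the component count stays at 1.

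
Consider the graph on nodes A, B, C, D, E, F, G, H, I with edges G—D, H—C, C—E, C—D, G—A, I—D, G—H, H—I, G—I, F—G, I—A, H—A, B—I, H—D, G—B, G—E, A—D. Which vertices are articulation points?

G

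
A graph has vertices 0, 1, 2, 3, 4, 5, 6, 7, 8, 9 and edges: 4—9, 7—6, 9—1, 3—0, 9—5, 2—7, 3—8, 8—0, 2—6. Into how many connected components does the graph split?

Starting from 2 we can reach 2, 6, 7. That is one component of size 3.
Starting from 0 we can reach 0, 3, 8. That is one component of size 3.
Starting from 1 we can reach 1, 4, 5, 9. That is one component of size 4.
Total: 3 components.

3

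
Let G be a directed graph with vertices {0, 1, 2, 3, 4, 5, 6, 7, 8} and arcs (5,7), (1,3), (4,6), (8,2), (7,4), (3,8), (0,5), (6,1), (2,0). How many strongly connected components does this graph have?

{0, 1, 2, 3, 4, 5, 6, 7, 8} are all mutually reachable — one SCC of size 9.
That gives 1 strongly connected component.

1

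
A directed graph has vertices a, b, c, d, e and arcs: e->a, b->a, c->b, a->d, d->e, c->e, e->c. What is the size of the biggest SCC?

5

{a, b, c, d, e} are all mutually reachable — one SCC of size 5.
The largest has 5 vertices.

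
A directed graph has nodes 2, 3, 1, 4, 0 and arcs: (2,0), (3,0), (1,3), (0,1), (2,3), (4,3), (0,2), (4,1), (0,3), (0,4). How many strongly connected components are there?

{0, 1, 2, 3, 4} are all mutually reachable — one SCC of size 5.
That gives 1 strongly connected component.

1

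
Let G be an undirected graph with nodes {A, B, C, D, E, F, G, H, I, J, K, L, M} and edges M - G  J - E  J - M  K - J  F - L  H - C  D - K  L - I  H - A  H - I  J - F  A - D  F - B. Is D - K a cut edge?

No

After removing D - K, the path D-A-H-I-L-F-J-K still connects them, so the edge is not a bridge.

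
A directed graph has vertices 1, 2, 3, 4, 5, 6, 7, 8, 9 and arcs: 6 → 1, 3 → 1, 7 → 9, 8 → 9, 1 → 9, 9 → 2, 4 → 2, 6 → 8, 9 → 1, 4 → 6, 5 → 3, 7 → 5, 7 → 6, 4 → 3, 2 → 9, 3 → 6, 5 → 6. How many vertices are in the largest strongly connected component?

3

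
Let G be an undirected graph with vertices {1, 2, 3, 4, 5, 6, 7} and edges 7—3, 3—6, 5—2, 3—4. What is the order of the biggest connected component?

4

1 is isolated — a component by itself.
Starting from 2 we can reach 2, 5. That is one component of size 2.
Starting from 3 we can reach 3, 4, 6, 7. That is one component of size 4.
The largest has 4 vertices.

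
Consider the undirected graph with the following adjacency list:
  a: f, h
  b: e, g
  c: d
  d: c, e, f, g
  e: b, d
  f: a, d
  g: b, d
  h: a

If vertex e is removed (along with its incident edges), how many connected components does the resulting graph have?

With e gone, the remaining components are: {a, b, c, d, f, g, h}.
That is 1 component.

1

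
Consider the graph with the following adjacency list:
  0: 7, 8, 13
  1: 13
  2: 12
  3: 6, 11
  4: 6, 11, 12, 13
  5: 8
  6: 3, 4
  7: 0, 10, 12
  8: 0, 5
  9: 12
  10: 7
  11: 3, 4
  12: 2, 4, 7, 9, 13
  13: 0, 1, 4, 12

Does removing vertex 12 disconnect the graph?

Deleting 12 raises the number of components from 1 to 3, so 12 is a cut vertex.

Yes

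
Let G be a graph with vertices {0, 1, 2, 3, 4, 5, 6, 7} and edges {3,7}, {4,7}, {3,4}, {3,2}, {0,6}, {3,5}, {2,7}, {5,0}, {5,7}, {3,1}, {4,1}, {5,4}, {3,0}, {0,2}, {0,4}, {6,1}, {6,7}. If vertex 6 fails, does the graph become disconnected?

No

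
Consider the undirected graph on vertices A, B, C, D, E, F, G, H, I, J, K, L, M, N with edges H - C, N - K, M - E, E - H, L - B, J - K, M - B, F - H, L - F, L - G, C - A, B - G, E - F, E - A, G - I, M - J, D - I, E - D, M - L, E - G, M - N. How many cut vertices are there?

1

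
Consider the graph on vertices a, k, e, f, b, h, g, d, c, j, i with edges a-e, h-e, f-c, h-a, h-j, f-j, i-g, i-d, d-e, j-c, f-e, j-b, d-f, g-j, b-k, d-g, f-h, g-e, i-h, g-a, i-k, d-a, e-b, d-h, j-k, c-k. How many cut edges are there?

The edges on the cycle d-f-j-b-e-g-d are not bridges since each lies on that cycle.
Every edge lies on some cycle, so there are no bridges.

0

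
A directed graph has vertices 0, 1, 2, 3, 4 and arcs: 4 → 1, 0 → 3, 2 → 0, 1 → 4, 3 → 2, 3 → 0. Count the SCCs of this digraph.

2

{0, 2, 3} are all mutually reachable — one SCC of size 3.
{1, 4} are all mutually reachable — one SCC of size 2.
That gives 2 strongly connected components.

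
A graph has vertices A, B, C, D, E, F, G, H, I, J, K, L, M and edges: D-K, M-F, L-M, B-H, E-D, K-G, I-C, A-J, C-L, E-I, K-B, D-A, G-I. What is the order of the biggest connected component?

13

Starting from A we can reach A, B, C, D, E, F, G, H, I, J, K, L, M. That is one component of size 13.
The largest has 13 vertices.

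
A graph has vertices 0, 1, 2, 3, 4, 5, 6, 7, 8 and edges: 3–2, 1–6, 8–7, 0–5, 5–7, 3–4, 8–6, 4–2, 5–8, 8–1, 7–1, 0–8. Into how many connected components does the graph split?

2

Starting from 2 we can reach 2, 3, 4. That is one component of size 3.
Starting from 0 we can reach 0, 1, 5, 6, 7, 8. That is one component of size 6.
Total: 2 components.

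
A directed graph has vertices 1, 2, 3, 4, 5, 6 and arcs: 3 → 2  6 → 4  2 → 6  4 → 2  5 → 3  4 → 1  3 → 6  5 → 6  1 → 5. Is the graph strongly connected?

From 4 we can reach every vertex (1, 2, 3, 4, 5, 6), and every vertex can reach 4 (1, 2, 3, 4, 5, 6). So the whole graph is one strongly connected component.

Yes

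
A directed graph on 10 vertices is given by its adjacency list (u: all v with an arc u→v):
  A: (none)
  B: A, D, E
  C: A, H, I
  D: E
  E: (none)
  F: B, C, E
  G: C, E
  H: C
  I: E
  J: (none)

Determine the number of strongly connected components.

9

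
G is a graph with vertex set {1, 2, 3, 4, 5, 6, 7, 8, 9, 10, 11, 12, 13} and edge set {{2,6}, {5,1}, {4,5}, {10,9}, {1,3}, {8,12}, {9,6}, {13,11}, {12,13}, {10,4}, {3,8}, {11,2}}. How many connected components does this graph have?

2

7 is isolated — a component by itself.
Starting from 1 we can reach 1, 2, 3, 4, 5, 6, 8, 9, 10, 11, 12, 13. That is one component of size 12.
Total: 2 components.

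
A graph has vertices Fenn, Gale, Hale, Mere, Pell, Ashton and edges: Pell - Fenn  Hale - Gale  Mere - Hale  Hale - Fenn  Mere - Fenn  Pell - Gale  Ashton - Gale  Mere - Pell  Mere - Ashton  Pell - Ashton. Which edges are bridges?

The edges on the cycle Mere-Pell-Ashton-Gale-Hale-Mere are not bridges since each lies on that cycle.
Every edge lies on some cycle, so there are no bridges.

none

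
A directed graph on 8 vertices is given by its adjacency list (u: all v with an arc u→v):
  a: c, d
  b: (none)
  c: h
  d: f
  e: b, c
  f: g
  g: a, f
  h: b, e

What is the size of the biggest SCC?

4

{a, d, f, g} are all mutually reachable — one SCC of size 4.
{c, e, h} are all mutually reachable — one SCC of size 3.
{b} is an SCC by itself.
The largest has 4 vertices.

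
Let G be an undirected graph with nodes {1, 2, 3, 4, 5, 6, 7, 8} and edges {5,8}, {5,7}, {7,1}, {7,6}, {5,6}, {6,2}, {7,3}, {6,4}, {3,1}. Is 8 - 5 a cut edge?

Removing 8 - 5 leaves no path between 8 and 5: the component count goes from 1 to 2. So it is a bridge.

Yes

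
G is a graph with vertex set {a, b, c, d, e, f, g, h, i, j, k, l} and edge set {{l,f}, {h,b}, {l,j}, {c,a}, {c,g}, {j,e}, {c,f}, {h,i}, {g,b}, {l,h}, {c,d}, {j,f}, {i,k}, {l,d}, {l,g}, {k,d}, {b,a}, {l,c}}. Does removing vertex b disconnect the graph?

No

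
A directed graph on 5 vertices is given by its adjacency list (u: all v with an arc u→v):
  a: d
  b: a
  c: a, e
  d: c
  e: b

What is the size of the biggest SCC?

{a, b, c, d, e} are all mutually reachable — one SCC of size 5.
The largest has 5 vertices.

5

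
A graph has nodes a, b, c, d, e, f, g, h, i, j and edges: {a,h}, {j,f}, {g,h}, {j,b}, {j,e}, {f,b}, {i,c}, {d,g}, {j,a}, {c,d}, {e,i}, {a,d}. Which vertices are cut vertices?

j

Removing j increases the component count from 1 to 2, so j is a cut vertex.
By contrast removing i leaves 1 component; it is not a cut vertex. No other vertex is a cut vertex either.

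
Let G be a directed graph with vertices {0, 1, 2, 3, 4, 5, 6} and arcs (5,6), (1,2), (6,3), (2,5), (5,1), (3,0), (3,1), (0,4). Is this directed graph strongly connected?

There is no directed path from 0 to 1, so the graph is not strongly connected.

No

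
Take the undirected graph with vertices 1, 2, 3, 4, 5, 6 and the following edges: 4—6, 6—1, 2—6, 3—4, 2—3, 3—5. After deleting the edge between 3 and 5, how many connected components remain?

Before removal there is 1 component.
3—5 is a bridge — removing it separates 3's side from 5's side.
After removal: 2 components.

2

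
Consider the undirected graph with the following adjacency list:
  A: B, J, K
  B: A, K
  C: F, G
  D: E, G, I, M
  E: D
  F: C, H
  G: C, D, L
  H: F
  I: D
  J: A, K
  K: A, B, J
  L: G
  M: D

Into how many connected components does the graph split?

2

Starting from A we can reach A, B, J, K. That is one component of size 4.
Starting from C we can reach C, D, E, F, G, H, I, L, M. That is one component of size 9.
Total: 2 components.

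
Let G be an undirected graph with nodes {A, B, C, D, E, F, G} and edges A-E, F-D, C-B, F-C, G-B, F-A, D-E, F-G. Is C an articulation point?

No

Deleting C leaves 1 component (was 1) (its neighbors B, F remain connected to each other), so C is not a cut vertex.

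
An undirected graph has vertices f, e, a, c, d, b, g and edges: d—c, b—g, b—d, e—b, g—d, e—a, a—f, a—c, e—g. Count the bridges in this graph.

1

The edges on the cycle e-b-g-e are not bridges since each lies on that cycle.
But removing f—a disconnects f from a — this is a bridge.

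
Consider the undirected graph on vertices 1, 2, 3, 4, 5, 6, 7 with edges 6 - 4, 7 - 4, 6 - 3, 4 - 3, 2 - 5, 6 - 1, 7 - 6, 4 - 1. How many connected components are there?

2

Starting from 2 we can reach 2, 5. That is one component of size 2.
Starting from 1 we can reach 1, 3, 4, 6, 7. That is one component of size 5.
Total: 2 components.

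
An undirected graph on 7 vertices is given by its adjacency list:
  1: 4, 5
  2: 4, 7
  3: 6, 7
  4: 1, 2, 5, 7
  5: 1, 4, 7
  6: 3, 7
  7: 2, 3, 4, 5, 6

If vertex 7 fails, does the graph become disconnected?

Deleting 7 raises the number of components from 1 to 2, so 7 is a cut vertex.

Yes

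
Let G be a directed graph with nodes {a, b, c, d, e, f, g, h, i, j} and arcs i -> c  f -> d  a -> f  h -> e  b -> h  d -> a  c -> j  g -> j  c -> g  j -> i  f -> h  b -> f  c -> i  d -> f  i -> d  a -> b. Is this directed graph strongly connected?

There is no directed path from e to h, so the graph is not strongly connected.

No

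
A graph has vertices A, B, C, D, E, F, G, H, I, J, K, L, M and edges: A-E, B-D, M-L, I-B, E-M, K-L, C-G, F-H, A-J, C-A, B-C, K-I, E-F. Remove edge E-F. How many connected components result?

Before removal there is 1 component.
E-F is a bridge — removing it separates E's side from F's side.
After removal: 2 components.

2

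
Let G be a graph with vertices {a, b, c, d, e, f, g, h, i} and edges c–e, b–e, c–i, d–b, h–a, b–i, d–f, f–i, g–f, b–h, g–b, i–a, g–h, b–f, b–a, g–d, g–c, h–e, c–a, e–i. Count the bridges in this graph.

0

The edges on the cycle g-c-e-h-b-d-g are not bridges since each lies on that cycle.
Every edge lies on some cycle, so there are no bridges.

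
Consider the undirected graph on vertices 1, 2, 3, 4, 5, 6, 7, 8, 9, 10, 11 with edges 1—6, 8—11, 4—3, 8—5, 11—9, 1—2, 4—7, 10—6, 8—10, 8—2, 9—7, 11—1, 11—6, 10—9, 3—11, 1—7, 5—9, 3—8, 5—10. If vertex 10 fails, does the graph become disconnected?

Deleting 10 leaves 1 component (was 1) (its neighbors 5, 6, 8, 9 remain connected to each other), so 10 is not a cut vertex.

No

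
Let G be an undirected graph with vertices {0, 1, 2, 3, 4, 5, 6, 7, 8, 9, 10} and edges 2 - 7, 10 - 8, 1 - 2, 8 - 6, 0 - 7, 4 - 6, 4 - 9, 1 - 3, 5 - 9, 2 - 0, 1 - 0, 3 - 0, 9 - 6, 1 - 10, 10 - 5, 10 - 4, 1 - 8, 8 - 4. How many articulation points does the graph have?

Removing 1 increases the component count from 1 to 2, so 1 is a cut vertex.
By contrast removing 0 leaves 1 component; it is not a cut vertex. No other vertex is a cut vertex either.

1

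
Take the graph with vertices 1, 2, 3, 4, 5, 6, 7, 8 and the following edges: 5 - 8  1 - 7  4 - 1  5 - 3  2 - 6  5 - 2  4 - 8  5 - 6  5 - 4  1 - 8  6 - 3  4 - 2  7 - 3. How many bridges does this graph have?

0

The edges on the cycle 5-4-1-7-3-6-2-5 are not bridges since each lies on that cycle.
Every edge lies on some cycle, so there are no bridges.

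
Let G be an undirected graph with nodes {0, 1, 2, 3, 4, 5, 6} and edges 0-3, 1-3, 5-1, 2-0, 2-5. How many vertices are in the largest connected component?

5

6 is isolated — a component by itself.
4 is isolated — a component by itself.
Starting from 0 we can reach 0, 1, 2, 3, 5. That is one component of size 5.
The largest has 5 vertices.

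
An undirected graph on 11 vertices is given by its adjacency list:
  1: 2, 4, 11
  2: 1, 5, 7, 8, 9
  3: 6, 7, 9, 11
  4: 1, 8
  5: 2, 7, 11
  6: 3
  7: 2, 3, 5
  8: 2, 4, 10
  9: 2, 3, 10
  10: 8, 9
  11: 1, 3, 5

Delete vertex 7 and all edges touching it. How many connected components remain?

With 7 gone, the remaining components are: {1, 2, 3, 4, 5, 6, 8, 9, 10, 11}.
That is 1 component.

1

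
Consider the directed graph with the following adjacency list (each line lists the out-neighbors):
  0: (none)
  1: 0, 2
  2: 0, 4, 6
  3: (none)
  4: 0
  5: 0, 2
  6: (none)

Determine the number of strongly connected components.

7

{1} is an SCC by itself.
{5} is an SCC by itself.
{4} is an SCC by itself.
{3} is an SCC by itself.
{2} is an SCC by itself.
(and 2 more singleton SCCs)
That gives 7 strongly connected components.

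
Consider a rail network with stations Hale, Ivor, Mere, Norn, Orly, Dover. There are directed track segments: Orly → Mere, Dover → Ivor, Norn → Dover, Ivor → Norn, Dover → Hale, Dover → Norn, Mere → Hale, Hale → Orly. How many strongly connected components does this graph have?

{Hale, Mere, Orly} are all mutually reachable — one SCC of size 3.
{Ivor, Norn, Dover} are all mutually reachable — one SCC of size 3.
That gives 2 strongly connected components.

2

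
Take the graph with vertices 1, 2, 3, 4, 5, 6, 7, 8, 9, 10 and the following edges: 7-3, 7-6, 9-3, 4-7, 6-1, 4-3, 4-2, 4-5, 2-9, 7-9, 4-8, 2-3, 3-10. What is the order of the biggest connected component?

10

Starting from 1 we can reach 1, 2, 3, 4, 5, 6, 7, 8, 9, 10. That is one component of size 10.
The largest has 10 vertices.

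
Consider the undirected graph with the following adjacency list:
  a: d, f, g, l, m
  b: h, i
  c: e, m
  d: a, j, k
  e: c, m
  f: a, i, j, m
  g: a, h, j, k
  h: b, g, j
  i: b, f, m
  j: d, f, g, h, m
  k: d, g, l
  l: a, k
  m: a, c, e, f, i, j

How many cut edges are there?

0

The edges on the cycle m-e-c-m are not bridges since each lies on that cycle.
Every edge lies on some cycle, so there are no bridges.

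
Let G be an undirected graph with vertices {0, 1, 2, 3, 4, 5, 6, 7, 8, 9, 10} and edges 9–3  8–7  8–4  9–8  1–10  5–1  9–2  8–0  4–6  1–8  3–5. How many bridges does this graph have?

The edges on the cycle 9-3-5-1-8-9 are not bridges since each lies on that cycle.
But removing 8–0 disconnects 8 from 0; removing 10–1 disconnects 10 from 1; removing 6–4 disconnects 6 from 4; removing 9–2 disconnects 9 from 2 — these are bridges.
In total 6 edges are bridges.

6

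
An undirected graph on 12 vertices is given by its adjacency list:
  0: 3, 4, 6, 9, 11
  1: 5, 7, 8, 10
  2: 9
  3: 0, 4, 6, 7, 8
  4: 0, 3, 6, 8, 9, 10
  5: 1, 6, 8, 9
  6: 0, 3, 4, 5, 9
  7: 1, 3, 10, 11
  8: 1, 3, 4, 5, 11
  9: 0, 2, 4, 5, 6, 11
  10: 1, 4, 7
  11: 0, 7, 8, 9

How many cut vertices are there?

1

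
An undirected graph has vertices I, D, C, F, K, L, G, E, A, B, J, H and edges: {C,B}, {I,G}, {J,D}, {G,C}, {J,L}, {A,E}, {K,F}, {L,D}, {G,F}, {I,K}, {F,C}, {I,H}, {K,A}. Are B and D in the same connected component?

No

The component containing B is {A, B, C, E, F, G, H, I, K}, and D is not in it.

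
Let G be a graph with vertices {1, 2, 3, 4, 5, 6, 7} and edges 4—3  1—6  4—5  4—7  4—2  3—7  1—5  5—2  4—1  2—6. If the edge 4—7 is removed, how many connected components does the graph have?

1

4 and 7 are still connected via 4-3-7, so the component count stays at 1.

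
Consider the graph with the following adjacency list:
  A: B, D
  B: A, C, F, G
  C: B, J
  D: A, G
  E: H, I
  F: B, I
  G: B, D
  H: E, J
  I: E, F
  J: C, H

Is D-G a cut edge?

No

After removing D-G, the path D-A-B-G still connects them, so the edge is not a bridge.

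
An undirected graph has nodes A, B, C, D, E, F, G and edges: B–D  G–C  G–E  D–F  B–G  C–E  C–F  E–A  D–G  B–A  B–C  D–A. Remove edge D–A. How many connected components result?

1

D and A are still connected via D-B-A, so the component count stays at 1.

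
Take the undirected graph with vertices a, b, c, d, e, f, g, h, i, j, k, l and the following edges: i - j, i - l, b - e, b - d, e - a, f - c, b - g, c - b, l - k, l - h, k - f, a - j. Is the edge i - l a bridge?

No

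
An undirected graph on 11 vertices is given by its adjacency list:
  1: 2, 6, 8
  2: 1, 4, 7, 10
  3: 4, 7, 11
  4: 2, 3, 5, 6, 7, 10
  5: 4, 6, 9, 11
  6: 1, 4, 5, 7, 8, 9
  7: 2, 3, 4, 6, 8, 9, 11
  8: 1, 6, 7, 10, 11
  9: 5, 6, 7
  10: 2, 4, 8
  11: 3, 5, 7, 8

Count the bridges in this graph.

0

The edges on the cycle 7-6-8-7 are not bridges since each lies on that cycle.
Every edge lies on some cycle, so there are no bridges.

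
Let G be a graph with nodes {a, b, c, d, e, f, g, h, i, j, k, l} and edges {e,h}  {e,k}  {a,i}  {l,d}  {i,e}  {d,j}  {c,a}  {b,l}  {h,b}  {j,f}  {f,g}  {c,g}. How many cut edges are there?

The edges on the cycle c-a-i-e-h-b-l-d-j-f-g-c are not bridges since each lies on that cycle.
But removing k-e disconnects k from e — this is a bridge.

1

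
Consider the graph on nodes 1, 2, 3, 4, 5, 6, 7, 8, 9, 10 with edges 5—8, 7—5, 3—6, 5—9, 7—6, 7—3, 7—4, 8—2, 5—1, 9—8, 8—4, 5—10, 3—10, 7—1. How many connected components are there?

1

Starting from 1 we can reach 1, 2, 3, 4, 5, 6, 7, 8, 9, 10. That is one component of size 10.
Total: 1 component.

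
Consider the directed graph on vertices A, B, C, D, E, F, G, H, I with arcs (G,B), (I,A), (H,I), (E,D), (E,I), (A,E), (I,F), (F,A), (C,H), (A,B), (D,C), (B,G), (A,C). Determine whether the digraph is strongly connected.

No

There is no directed path from G to H, so the graph is not strongly connected.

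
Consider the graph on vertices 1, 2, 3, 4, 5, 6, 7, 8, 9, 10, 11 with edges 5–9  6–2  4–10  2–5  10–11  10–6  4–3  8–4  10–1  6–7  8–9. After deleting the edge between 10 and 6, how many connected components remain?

1

10 and 6 are still connected via 10-4-8-9-5-2-6, so the component count stays at 1.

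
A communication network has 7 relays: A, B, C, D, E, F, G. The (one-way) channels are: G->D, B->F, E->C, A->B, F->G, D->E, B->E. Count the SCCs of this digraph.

7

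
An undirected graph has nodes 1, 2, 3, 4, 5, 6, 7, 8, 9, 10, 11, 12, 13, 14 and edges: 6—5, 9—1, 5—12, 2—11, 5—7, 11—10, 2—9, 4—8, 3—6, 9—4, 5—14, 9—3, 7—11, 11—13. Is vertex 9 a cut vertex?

Yes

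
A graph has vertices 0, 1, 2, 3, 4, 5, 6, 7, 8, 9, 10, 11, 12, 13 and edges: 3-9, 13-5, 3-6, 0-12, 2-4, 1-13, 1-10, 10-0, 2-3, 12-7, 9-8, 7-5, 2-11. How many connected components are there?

Starting from 0 we can reach 0, 1, 5, 7, 10, 12, 13. That is one component of size 7.
Starting from 2 we can reach 2, 3, 4, 6, 8, 9, 11. That is one component of size 7.
Total: 2 components.

2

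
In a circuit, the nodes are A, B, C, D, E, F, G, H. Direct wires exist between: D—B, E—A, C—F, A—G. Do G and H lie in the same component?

The component containing G is {A, E, G}, and H is not in it.

No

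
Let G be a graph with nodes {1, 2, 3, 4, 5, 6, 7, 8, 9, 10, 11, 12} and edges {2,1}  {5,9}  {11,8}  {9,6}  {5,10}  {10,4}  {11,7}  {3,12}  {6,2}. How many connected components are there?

3

Starting from 3 we can reach 3, 12. That is one component of size 2.
Starting from 7 we can reach 7, 8, 11. That is one component of size 3.
Starting from 1 we can reach 1, 2, 4, 5, 6, 9, 10. That is one component of size 7.
Total: 3 components.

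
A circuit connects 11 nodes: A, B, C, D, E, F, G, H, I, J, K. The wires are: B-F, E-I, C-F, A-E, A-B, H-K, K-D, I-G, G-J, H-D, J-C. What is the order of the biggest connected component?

8

Starting from D we can reach D, H, K. That is one component of size 3.
Starting from A we can reach A, B, C, E, F, G, I, J. That is one component of size 8.
The largest has 8 vertices.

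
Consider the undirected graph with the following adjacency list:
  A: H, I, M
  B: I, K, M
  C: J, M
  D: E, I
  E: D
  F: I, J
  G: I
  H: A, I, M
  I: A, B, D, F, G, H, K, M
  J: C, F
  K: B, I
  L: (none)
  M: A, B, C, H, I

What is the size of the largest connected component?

L is isolated — a component by itself.
Starting from A we can reach A, B, C, D, E, F, G, H, I, J, K, M. That is one component of size 12.
The largest has 12 vertices.

12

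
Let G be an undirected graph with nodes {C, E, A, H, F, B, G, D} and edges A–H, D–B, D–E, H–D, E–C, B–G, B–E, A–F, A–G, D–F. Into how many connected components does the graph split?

1

Starting from A we can reach A, B, C, D, E, F, G, H. That is one component of size 8.
Total: 1 component.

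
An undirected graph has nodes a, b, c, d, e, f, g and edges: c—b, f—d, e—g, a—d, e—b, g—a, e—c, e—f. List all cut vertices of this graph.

e

Removing e increases the component count from 1 to 2, so e is a cut vertex.
By contrast removing f leaves 1 component; it is not a cut vertex. No other vertex is a cut vertex either.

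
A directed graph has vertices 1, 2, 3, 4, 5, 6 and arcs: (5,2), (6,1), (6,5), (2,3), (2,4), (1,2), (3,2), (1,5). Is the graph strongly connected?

There is no directed path from 5 to 6, so the graph is not strongly connected.

No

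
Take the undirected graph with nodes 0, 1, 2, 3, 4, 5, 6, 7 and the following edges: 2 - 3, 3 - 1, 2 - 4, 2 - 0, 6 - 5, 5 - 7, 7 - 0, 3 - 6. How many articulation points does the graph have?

Removing 2 increases the component count from 1 to 2, so 2 is a cut vertex.
Removing 3 increases the component count from 1 to 2, so 3 is a cut vertex.
By contrast removing 5 leaves 1 component; it is not a cut vertex. No other vertex is a cut vertex either.

2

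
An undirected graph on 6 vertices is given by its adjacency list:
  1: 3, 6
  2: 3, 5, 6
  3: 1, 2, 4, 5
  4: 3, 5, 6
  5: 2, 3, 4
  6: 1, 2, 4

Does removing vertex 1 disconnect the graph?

Deleting 1 leaves 1 component (was 1) (its neighbors 3, 6 remain connected to each other), so 1 is not a cut vertex.

No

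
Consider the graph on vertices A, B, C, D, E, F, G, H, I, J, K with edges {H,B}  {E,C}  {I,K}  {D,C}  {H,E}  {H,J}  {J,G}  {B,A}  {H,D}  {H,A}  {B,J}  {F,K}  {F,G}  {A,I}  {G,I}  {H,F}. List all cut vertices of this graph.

Removing H increases the component count from 1 to 2, so H is a cut vertex.
By contrast removing C leaves 1 component; it is not a cut vertex. No other vertex is a cut vertex either.

H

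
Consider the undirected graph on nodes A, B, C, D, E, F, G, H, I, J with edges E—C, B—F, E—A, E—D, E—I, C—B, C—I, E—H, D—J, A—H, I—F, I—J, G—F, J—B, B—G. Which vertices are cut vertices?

E

Removing E increases the component count from 1 to 2, so E is a cut vertex.
By contrast removing F leaves 1 component; it is not a cut vertex. No other vertex is a cut vertex either.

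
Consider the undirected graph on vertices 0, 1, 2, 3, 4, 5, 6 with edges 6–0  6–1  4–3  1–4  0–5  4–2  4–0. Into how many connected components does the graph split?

Starting from 0 we can reach 0, 1, 2, 3, 4, 5, 6. That is one component of size 7.
Total: 1 component.

1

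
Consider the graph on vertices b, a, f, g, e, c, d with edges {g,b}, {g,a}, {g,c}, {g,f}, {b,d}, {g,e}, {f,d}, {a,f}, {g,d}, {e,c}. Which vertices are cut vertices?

g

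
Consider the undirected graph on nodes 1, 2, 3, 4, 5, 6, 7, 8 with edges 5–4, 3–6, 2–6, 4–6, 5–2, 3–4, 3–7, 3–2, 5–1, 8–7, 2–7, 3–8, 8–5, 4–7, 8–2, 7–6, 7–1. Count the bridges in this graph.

The edges on the cycle 3-8-5-4-3 are not bridges since each lies on that cycle.
Every edge lies on some cycle, so there are no bridges.

0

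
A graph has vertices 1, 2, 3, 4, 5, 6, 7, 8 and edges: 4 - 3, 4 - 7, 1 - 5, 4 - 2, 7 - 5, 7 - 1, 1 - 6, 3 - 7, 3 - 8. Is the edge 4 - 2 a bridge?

Removing 4 - 2 leaves no path between 4 and 2: the component count goes from 1 to 2. So it is a bridge.

Yes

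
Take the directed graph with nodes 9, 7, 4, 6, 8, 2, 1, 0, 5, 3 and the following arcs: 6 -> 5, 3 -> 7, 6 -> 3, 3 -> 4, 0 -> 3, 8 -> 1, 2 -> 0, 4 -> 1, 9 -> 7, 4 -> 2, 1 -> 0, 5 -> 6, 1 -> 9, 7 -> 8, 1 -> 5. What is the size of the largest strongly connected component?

10

{0, 1, 2, 3, 4, 5, 6, 7, 8, 9} are all mutually reachable — one SCC of size 10.
The largest has 10 vertices.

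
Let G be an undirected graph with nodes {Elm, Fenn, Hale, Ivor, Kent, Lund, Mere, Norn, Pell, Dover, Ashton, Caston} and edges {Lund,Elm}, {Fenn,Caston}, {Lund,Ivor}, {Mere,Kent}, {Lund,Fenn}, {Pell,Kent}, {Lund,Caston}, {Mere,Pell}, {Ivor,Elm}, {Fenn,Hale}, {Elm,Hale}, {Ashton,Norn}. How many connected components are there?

Dover is isolated — a component by itself.
Starting from Norn we can reach Norn, Ashton. That is one component of size 2.
Starting from Kent we can reach Kent, Mere, Pell. That is one component of size 3.
Starting from Elm we can reach Elm, Fenn, Hale, Ivor, Lund, Caston. That is one component of size 6.
Total: 4 components.

4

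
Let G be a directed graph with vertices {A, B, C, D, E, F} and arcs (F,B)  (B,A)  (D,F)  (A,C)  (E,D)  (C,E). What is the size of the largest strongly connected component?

{A, B, C, D, E, F} are all mutually reachable — one SCC of size 6.
The largest has 6 vertices.

6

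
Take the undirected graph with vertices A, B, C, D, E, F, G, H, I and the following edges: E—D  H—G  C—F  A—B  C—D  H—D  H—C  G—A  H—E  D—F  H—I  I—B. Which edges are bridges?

The edges on the cycle H-E-D-H are not bridges since each lies on that cycle.
Every edge lies on some cycle, so there are no bridges.

none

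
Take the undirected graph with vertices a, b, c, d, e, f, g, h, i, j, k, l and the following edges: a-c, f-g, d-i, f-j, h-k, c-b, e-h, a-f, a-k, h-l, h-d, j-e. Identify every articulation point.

a, c, d, f, h

Removing a increases the component count from 1 to 2, so a is a cut vertex.
Removing c increases the component count from 1 to 2, so c is a cut vertex.
Removing d increases the component count from 1 to 2, so d is a cut vertex.
Likewise f, h are cut vertices.
By contrast removing l leaves 1 component; it is not a cut vertex. No other vertex is a cut vertex either.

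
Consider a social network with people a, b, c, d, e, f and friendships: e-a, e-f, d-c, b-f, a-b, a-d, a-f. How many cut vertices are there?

Removing a increases the component count from 1 to 2, so a is a cut vertex.
Removing d increases the component count from 1 to 2, so d is a cut vertex.
By contrast removing e leaves 1 component; it is not a cut vertex. No other vertex is a cut vertex either.

2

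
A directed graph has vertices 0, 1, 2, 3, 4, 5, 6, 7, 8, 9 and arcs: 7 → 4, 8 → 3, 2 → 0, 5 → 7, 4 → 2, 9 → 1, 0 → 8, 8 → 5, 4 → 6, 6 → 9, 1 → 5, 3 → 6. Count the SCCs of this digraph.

1

{0, 1, 2, 3, 4, 5, 6, 7, 8, 9} are all mutually reachable — one SCC of size 10.
That gives 1 strongly connected component.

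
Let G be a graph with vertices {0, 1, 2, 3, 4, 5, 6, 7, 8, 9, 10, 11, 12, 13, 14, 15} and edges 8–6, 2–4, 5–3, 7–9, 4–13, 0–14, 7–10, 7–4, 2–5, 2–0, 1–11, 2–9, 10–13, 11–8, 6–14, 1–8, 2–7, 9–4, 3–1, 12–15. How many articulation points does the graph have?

Removing 2 increases the component count from 2 to 3, so 2 is a cut vertex.
By contrast removing 13 leaves 2 components; it is not a cut vertex. No other vertex is a cut vertex either.

1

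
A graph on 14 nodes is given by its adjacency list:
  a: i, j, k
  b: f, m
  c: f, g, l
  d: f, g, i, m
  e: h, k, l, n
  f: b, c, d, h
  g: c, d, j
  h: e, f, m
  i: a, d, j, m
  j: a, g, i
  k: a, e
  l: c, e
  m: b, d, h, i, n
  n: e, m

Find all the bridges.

none

The edges on the cycle d-f-h-e-l-c-g-d are not bridges since each lies on that cycle.
Every edge lies on some cycle, so there are no bridges.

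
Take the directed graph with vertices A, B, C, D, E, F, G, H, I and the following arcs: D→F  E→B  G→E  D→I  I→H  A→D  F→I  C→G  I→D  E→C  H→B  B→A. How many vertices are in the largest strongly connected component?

6

{A, B, D, F, H, I} are all mutually reachable — one SCC of size 6.
{C, E, G} are all mutually reachable — one SCC of size 3.
The largest has 6 vertices.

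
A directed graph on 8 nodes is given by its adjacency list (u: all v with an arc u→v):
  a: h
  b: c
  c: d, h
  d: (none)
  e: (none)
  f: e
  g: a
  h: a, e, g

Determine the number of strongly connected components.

6

{a, g, h} are all mutually reachable — one SCC of size 3.
{f} is an SCC by itself.
{d} is an SCC by itself.
{b} is an SCC by itself.
{e} is an SCC by itself.
(and 1 more singleton SCC)
That gives 6 strongly connected components.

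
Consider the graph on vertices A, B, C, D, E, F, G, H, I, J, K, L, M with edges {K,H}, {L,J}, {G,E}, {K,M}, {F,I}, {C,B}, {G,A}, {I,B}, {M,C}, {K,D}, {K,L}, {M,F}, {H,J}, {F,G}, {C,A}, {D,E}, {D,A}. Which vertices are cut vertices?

K

Removing K increases the component count from 1 to 2, so K is a cut vertex.
By contrast removing H leaves 1 component; it is not a cut vertex. No other vertex is a cut vertex either.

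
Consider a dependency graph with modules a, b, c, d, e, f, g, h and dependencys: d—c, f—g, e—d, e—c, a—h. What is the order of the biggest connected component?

b is isolated — a component by itself.
Starting from a we can reach a, h. That is one component of size 2.
Starting from f we can reach f, g. That is one component of size 2.
Starting from c we can reach c, d, e. That is one component of size 3.
The largest has 3 vertices.

3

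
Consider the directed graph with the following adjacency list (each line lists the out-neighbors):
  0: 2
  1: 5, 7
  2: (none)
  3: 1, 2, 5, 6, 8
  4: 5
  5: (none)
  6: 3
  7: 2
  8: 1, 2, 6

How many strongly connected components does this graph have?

7

{3, 6, 8} are all mutually reachable — one SCC of size 3.
{4} is an SCC by itself.
{5} is an SCC by itself.
{2} is an SCC by itself.
{7} is an SCC by itself.
(and 2 more singleton SCCs)
That gives 7 strongly connected components.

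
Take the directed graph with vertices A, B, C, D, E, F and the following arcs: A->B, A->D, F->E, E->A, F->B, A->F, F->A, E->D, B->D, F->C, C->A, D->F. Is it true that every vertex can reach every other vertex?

Yes

From B we can reach every vertex (A, B, C, D, E, F), and every vertex can reach B (A, B, C, D, E, F). So the whole graph is one strongly connected component.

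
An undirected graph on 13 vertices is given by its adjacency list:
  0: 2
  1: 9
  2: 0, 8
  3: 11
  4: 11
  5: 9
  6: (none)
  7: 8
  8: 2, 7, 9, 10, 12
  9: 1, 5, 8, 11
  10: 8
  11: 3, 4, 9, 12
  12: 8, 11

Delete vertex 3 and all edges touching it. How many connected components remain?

With 3 gone, the remaining components are: {6}; {0, 1, 2, 4, 5, 7, 8, 9, 10, 11, 12}.
That is 2 components.

2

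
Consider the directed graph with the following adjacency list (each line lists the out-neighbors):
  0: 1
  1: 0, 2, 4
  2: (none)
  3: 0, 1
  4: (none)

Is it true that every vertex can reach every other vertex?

No

There is no directed path from 1 to 3, so the graph is not strongly connected.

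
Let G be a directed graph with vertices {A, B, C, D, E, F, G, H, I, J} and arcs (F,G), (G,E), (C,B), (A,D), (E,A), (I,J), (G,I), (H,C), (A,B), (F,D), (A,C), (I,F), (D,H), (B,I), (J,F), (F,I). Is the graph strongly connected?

From J we can reach every vertex (A, B, C, D, E, F, G, H, I, J), and every vertex can reach J (A, B, C, D, E, F, G, H, I, J). So the whole graph is one strongly connected component.

Yes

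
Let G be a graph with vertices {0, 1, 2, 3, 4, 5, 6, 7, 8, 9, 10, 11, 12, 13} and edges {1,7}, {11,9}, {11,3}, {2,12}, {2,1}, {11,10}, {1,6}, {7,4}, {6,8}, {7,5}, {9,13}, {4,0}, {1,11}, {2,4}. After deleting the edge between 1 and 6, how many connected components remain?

2

Before removal there is 1 component.
1-6 is a bridge — removing it separates 1's side from 6's side.
After removal: 2 components.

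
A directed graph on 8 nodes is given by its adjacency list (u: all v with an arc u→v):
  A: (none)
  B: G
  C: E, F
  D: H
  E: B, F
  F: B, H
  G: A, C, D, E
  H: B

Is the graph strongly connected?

There is no directed path from A to G, so the graph is not strongly connected.

No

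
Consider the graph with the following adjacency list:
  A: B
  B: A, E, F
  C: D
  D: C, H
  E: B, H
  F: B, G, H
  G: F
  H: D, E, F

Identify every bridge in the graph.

A-B, C-D, D-H, F-G

The edges on the cycle B-F-H-E-B are not bridges since each lies on that cycle.
But removing B-A disconnects B from A; removing D-C disconnects D from C; removing F-G disconnects F from G; removing H-D disconnects H from D — these are bridges.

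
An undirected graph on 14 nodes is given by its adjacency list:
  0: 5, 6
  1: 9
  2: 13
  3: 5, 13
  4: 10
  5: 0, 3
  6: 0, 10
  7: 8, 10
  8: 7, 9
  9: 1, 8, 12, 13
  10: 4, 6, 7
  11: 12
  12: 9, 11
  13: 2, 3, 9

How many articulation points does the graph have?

4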